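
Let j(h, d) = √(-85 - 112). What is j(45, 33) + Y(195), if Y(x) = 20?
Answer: 20 + I*√197 ≈ 20.0 + 14.036*I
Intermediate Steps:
j(h, d) = I*√197 (j(h, d) = √(-197) = I*√197)
j(45, 33) + Y(195) = I*√197 + 20 = 20 + I*√197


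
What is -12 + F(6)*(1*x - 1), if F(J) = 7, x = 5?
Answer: 16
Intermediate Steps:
-12 + F(6)*(1*x - 1) = -12 + 7*(1*5 - 1) = -12 + 7*(5 - 1) = -12 + 7*4 = -12 + 28 = 16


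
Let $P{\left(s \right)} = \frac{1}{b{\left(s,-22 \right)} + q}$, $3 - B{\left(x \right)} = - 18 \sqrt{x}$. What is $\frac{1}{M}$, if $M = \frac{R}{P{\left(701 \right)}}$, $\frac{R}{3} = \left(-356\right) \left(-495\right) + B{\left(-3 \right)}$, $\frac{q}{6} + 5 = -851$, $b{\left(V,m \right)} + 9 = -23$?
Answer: $\frac{i}{46512 \left(- 58741 i + 6 \sqrt{3}\right)} \approx -3.6601 \cdot 10^{-10} + 6.4754 \cdot 10^{-14} i$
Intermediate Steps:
$b{\left(V,m \right)} = -32$ ($b{\left(V,m \right)} = -9 - 23 = -32$)
$q = -5136$ ($q = -30 + 6 \left(-851\right) = -30 - 5106 = -5136$)
$B{\left(x \right)} = 3 + 18 \sqrt{x}$ ($B{\left(x \right)} = 3 - - 18 \sqrt{x} = 3 + 18 \sqrt{x}$)
$P{\left(s \right)} = - \frac{1}{5168}$ ($P{\left(s \right)} = \frac{1}{-32 - 5136} = \frac{1}{-5168} = - \frac{1}{5168}$)
$R = 528669 + 54 i \sqrt{3}$ ($R = 3 \left(\left(-356\right) \left(-495\right) + \left(3 + 18 \sqrt{-3}\right)\right) = 3 \left(176220 + \left(3 + 18 i \sqrt{3}\right)\right) = 3 \left(176223 + 18 i \sqrt{3}\right) = 528669 + 54 i \sqrt{3} \approx 5.2867 \cdot 10^{5} + 93.531 i$)
$M = -2732161392 - 279072 i \sqrt{3}$ ($M = \frac{528669 + 54 i \sqrt{3}}{- \frac{1}{5168}} = \left(528669 + 54 i \sqrt{3}\right) \left(-5168\right) = -2732161392 - 279072 i \sqrt{3} \approx -2.7322 \cdot 10^{9} - 4.8337 \cdot 10^{5} i$)
$\frac{1}{M} = \frac{1}{-2732161392 - 279072 i \sqrt{3}}$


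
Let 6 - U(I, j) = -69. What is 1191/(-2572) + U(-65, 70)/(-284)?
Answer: -66393/91306 ≈ -0.72715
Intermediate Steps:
U(I, j) = 75 (U(I, j) = 6 - 1*(-69) = 6 + 69 = 75)
1191/(-2572) + U(-65, 70)/(-284) = 1191/(-2572) + 75/(-284) = 1191*(-1/2572) + 75*(-1/284) = -1191/2572 - 75/284 = -66393/91306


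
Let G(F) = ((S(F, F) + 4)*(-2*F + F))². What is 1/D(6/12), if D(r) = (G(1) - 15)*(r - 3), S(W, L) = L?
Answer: -1/25 ≈ -0.040000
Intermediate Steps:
G(F) = F²*(4 + F)² (G(F) = ((F + 4)*(-2*F + F))² = ((4 + F)*(-F))² = (-F*(4 + F))² = F²*(4 + F)²)
D(r) = -30 + 10*r (D(r) = (1²*(4 + 1)² - 15)*(r - 3) = (1*5² - 15)*(-3 + r) = (1*25 - 15)*(-3 + r) = (25 - 15)*(-3 + r) = 10*(-3 + r) = -30 + 10*r)
1/D(6/12) = 1/(-30 + 10*(6/12)) = 1/(-30 + 10*(6*(1/12))) = 1/(-30 + 10*(½)) = 1/(-30 + 5) = 1/(-25) = -1/25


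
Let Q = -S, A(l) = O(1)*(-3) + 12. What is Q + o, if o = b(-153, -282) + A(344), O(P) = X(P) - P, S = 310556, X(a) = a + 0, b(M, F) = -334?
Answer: -310878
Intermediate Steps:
X(a) = a
O(P) = 0 (O(P) = P - P = 0)
A(l) = 12 (A(l) = 0*(-3) + 12 = 0 + 12 = 12)
Q = -310556 (Q = -1*310556 = -310556)
o = -322 (o = -334 + 12 = -322)
Q + o = -310556 - 322 = -310878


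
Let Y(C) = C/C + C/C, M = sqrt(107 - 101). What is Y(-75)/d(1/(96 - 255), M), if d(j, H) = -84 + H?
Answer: -28/1175 - sqrt(6)/3525 ≈ -0.024525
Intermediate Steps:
M = sqrt(6) ≈ 2.4495
Y(C) = 2 (Y(C) = 1 + 1 = 2)
Y(-75)/d(1/(96 - 255), M) = 2/(-84 + sqrt(6))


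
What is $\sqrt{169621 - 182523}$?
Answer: $i \sqrt{12902} \approx 113.59 i$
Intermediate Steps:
$\sqrt{169621 - 182523} = \sqrt{-12902} = i \sqrt{12902}$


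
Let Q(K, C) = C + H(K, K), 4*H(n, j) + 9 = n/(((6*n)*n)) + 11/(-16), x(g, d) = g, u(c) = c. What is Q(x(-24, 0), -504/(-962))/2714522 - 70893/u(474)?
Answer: -2221534390832323/14853473492832 ≈ -149.56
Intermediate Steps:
H(n, j) = -155/64 + 1/(24*n) (H(n, j) = -9/4 + (n/(((6*n)*n)) + 11/(-16))/4 = -9/4 + (n/((6*n**2)) + 11*(-1/16))/4 = -9/4 + (n*(1/(6*n**2)) - 11/16)/4 = -9/4 + (1/(6*n) - 11/16)/4 = -9/4 + (-11/16 + 1/(6*n))/4 = -9/4 + (-11/64 + 1/(24*n)) = -155/64 + 1/(24*n))
Q(K, C) = C + (8 - 465*K)/(192*K)
Q(x(-24, 0), -504/(-962))/2714522 - 70893/u(474) = (-155/64 - 504/(-962) + (1/24)/(-24))/2714522 - 70893/474 = (-155/64 - 504*(-1/962) + (1/24)*(-1/24))*(1/2714522) - 70893*1/474 = (-155/64 + 252/481 - 1/576)*(1/2714522) - 23631/158 = -131581/69264*1/2714522 - 23631/158 = -131581/188018651808 - 23631/158 = -2221534390832323/14853473492832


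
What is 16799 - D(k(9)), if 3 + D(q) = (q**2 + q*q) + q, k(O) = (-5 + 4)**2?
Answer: 16799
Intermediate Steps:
k(O) = 1 (k(O) = (-1)**2 = 1)
D(q) = -3 + q + 2*q**2 (D(q) = -3 + ((q**2 + q*q) + q) = -3 + ((q**2 + q**2) + q) = -3 + (2*q**2 + q) = -3 + (q + 2*q**2) = -3 + q + 2*q**2)
16799 - D(k(9)) = 16799 - (-3 + 1 + 2*1**2) = 16799 - (-3 + 1 + 2*1) = 16799 - (-3 + 1 + 2) = 16799 - 1*0 = 16799 + 0 = 16799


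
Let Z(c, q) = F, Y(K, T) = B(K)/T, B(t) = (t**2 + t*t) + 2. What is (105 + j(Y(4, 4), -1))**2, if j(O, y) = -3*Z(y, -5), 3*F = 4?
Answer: 10201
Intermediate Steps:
F = 4/3 (F = (1/3)*4 = 4/3 ≈ 1.3333)
B(t) = 2 + 2*t**2 (B(t) = (t**2 + t**2) + 2 = 2*t**2 + 2 = 2 + 2*t**2)
Y(K, T) = (2 + 2*K**2)/T
Z(c, q) = 4/3
j(O, y) = -4 (j(O, y) = -3*4/3 = -4)
(105 + j(Y(4, 4), -1))**2 = (105 - 4)**2 = 101**2 = 10201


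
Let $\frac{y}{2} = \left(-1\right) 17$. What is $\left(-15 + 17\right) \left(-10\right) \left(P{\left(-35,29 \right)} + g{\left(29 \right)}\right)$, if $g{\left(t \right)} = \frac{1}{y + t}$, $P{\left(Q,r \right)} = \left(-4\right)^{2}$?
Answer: $-316$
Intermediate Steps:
$P{\left(Q,r \right)} = 16$
$y = -34$ ($y = 2 \left(\left(-1\right) 17\right) = 2 \left(-17\right) = -34$)
$g{\left(t \right)} = \frac{1}{-34 + t}$
$\left(-15 + 17\right) \left(-10\right) \left(P{\left(-35,29 \right)} + g{\left(29 \right)}\right) = \left(-15 + 17\right) \left(-10\right) \left(16 + \frac{1}{-34 + 29}\right) = 2 \left(-10\right) \left(16 + \frac{1}{-5}\right) = - 20 \left(16 - \frac{1}{5}\right) = \left(-20\right) \frac{79}{5} = -316$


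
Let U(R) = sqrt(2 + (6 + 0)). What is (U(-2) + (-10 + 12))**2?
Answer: 12 + 8*sqrt(2) ≈ 23.314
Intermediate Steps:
U(R) = 2*sqrt(2) (U(R) = sqrt(2 + 6) = sqrt(8) = 2*sqrt(2))
(U(-2) + (-10 + 12))**2 = (2*sqrt(2) + (-10 + 12))**2 = (2*sqrt(2) + 2)**2 = (2 + 2*sqrt(2))**2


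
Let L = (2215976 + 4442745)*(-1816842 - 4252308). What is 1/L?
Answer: -1/40412776557150 ≈ -2.4745e-14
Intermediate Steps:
L = -40412776557150 (L = 6658721*(-6069150) = -40412776557150)
1/L = 1/(-40412776557150) = -1/40412776557150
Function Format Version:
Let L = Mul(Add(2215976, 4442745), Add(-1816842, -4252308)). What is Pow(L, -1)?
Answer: Rational(-1, 40412776557150) ≈ -2.4745e-14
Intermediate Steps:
L = -40412776557150 (L = Mul(6658721, -6069150) = -40412776557150)
Pow(L, -1) = Pow(-40412776557150, -1) = Rational(-1, 40412776557150)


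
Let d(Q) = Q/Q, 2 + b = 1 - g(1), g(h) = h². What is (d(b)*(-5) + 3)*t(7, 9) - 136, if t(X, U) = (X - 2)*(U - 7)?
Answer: -156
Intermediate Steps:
t(X, U) = (-7 + U)*(-2 + X) (t(X, U) = (-2 + X)*(-7 + U) = (-7 + U)*(-2 + X))
b = -2 (b = -2 + (1 - 1*1²) = -2 + (1 - 1*1) = -2 + (1 - 1) = -2 + 0 = -2)
d(Q) = 1
(d(b)*(-5) + 3)*t(7, 9) - 136 = (1*(-5) + 3)*(14 - 7*7 - 2*9 + 9*7) - 136 = (-5 + 3)*(14 - 49 - 18 + 63) - 136 = -2*10 - 136 = -20 - 136 = -156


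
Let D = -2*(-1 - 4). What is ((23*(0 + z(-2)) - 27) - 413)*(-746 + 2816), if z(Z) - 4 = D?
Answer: -244260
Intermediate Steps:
D = 10 (D = -2*(-5) = 10)
z(Z) = 14 (z(Z) = 4 + 10 = 14)
((23*(0 + z(-2)) - 27) - 413)*(-746 + 2816) = ((23*(0 + 14) - 27) - 413)*(-746 + 2816) = ((23*14 - 27) - 413)*2070 = ((322 - 27) - 413)*2070 = (295 - 413)*2070 = -118*2070 = -244260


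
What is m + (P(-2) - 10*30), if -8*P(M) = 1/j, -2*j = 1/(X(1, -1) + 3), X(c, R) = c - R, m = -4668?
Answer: -19867/4 ≈ -4966.8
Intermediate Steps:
j = -1/10 (j = -1/(2*((1 - 1*(-1)) + 3)) = -1/(2*((1 + 1) + 3)) = -1/(2*(2 + 3)) = -1/2/5 = -1/2*1/5 = -1/10 ≈ -0.10000)
P(M) = 5/4 (P(M) = -1/(8*(-1/10)) = -1/8*(-10) = 5/4)
m + (P(-2) - 10*30) = -4668 + (5/4 - 10*30) = -4668 + (5/4 - 300) = -4668 - 1195/4 = -19867/4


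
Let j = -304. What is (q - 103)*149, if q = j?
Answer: -60643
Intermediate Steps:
q = -304
(q - 103)*149 = (-304 - 103)*149 = -407*149 = -60643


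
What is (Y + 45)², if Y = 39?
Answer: 7056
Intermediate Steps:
(Y + 45)² = (39 + 45)² = 84² = 7056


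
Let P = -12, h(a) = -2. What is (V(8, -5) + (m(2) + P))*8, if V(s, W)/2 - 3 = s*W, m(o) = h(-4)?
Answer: -704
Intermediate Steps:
m(o) = -2
V(s, W) = 6 + 2*W*s (V(s, W) = 6 + 2*(s*W) = 6 + 2*(W*s) = 6 + 2*W*s)
(V(8, -5) + (m(2) + P))*8 = ((6 + 2*(-5)*8) + (-2 - 12))*8 = ((6 - 80) - 14)*8 = (-74 - 14)*8 = -88*8 = -704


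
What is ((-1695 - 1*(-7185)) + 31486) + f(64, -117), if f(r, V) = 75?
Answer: 37051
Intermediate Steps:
((-1695 - 1*(-7185)) + 31486) + f(64, -117) = ((-1695 - 1*(-7185)) + 31486) + 75 = ((-1695 + 7185) + 31486) + 75 = (5490 + 31486) + 75 = 36976 + 75 = 37051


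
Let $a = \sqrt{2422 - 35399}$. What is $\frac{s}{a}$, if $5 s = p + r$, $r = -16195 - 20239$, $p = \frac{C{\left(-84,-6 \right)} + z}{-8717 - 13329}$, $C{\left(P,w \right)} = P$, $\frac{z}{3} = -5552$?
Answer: $\frac{401603612 i \sqrt{673}}{259646765} \approx 40.126 i$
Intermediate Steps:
$z = -16656$ ($z = 3 \left(-5552\right) = -16656$)
$p = \frac{8370}{11023}$ ($p = \frac{-84 - 16656}{-8717 - 13329} = - \frac{16740}{-22046} = \left(-16740\right) \left(- \frac{1}{22046}\right) = \frac{8370}{11023} \approx 0.75932$)
$a = 7 i \sqrt{673}$ ($a = \sqrt{-32977} = 7 i \sqrt{673} \approx 181.6 i$)
$r = -36434$
$s = - \frac{401603612}{55115}$ ($s = \frac{\frac{8370}{11023} - 36434}{5} = \frac{1}{5} \left(- \frac{401603612}{11023}\right) = - \frac{401603612}{55115} \approx -7286.6$)
$\frac{s}{a} = - \frac{401603612}{55115 \cdot 7 i \sqrt{673}} = - \frac{401603612 \left(- \frac{i \sqrt{673}}{4711}\right)}{55115} = \frac{401603612 i \sqrt{673}}{259646765}$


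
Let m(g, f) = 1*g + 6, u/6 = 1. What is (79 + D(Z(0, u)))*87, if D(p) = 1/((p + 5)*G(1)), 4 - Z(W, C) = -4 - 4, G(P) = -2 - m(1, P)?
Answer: 350494/51 ≈ 6872.4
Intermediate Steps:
u = 6 (u = 6*1 = 6)
m(g, f) = 6 + g (m(g, f) = g + 6 = 6 + g)
G(P) = -9 (G(P) = -2 - (6 + 1) = -2 - 1*7 = -2 - 7 = -9)
Z(W, C) = 12 (Z(W, C) = 4 - (-4 - 4) = 4 - 1*(-8) = 4 + 8 = 12)
D(p) = -1/(9*(5 + p)) (D(p) = 1/((p + 5)*(-9)) = -1/9/(5 + p) = -1/(9*(5 + p)))
(79 + D(Z(0, u)))*87 = (79 - 1/(45 + 9*12))*87 = (79 - 1/(45 + 108))*87 = (79 - 1/153)*87 = (12086/153)*87 = 350494/51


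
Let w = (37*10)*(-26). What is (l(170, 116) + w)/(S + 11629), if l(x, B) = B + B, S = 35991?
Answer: -2347/11905 ≈ -0.19714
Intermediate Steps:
l(x, B) = 2*B
w = -9620 (w = 370*(-26) = -9620)
(l(170, 116) + w)/(S + 11629) = (2*116 - 9620)/(35991 + 11629) = (232 - 9620)/47620 = -9388*1/47620 = -2347/11905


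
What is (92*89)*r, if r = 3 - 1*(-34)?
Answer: 302956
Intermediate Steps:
r = 37 (r = 3 + 34 = 37)
(92*89)*r = (92*89)*37 = 8188*37 = 302956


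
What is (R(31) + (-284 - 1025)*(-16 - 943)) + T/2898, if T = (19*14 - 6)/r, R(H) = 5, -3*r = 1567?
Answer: 950114860166/756861 ≈ 1.2553e+6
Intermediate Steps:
r = -1567/3 (r = -1/3*1567 = -1567/3 ≈ -522.33)
T = -780/1567 (T = (19*14 - 6)/(-1567/3) = (266 - 6)*(-3/1567) = 260*(-3/1567) = -780/1567 ≈ -0.49777)
(R(31) + (-284 - 1025)*(-16 - 943)) + T/2898 = (5 + (-284 - 1025)*(-16 - 943)) - 780/1567/2898 = (5 - 1309*(-959)) - 780/1567*1/2898 = (5 + 1255331) - 130/756861 = 1255336 - 130/756861 = 950114860166/756861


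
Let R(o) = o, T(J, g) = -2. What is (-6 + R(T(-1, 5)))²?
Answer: 64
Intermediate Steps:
(-6 + R(T(-1, 5)))² = (-6 - 2)² = (-8)² = 64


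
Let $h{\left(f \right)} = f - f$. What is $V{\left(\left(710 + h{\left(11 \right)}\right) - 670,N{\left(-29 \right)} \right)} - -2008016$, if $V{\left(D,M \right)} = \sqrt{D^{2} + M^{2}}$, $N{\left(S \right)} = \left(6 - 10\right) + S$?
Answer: $2008016 + \sqrt{2689} \approx 2.0081 \cdot 10^{6}$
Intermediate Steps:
$N{\left(S \right)} = -4 + S$
$h{\left(f \right)} = 0$
$V{\left(\left(710 + h{\left(11 \right)}\right) - 670,N{\left(-29 \right)} \right)} - -2008016 = \sqrt{\left(\left(710 + 0\right) - 670\right)^{2} + \left(-4 - 29\right)^{2}} - -2008016 = \sqrt{\left(710 - 670\right)^{2} + \left(-33\right)^{2}} + 2008016 = \sqrt{40^{2} + 1089} + 2008016 = \sqrt{1600 + 1089} + 2008016 = \sqrt{2689} + 2008016 = 2008016 + \sqrt{2689}$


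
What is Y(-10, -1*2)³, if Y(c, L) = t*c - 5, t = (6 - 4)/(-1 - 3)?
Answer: 0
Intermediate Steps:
t = -½ (t = 2/(-4) = 2*(-¼) = -½ ≈ -0.50000)
Y(c, L) = -5 - c/2 (Y(c, L) = -c/2 - 5 = -5 - c/2)
Y(-10, -1*2)³ = (-5 - ½*(-10))³ = (-5 + 5)³ = 0³ = 0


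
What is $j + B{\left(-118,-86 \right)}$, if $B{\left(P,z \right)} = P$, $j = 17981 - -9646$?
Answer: $27509$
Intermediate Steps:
$j = 27627$ ($j = 17981 + 9646 = 27627$)
$j + B{\left(-118,-86 \right)} = 27627 - 118 = 27509$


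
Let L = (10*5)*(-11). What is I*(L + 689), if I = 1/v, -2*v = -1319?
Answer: 278/1319 ≈ 0.21077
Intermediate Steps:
v = 1319/2 (v = -½*(-1319) = 1319/2 ≈ 659.50)
I = 2/1319 (I = 1/(1319/2) = 2/1319 ≈ 0.0015163)
L = -550 (L = 50*(-11) = -550)
I*(L + 689) = 2*(-550 + 689)/1319 = (2/1319)*139 = 278/1319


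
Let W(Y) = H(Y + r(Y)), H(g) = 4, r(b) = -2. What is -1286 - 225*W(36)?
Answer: -2186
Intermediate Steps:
W(Y) = 4
-1286 - 225*W(36) = -1286 - 225*4 = -1286 - 900 = -2186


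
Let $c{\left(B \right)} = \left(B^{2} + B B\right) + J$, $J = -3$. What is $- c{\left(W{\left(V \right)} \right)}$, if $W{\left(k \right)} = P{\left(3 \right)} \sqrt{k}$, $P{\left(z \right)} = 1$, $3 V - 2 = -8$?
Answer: $7$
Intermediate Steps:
$V = -2$ ($V = \frac{2}{3} + \frac{1}{3} \left(-8\right) = \frac{2}{3} - \frac{8}{3} = -2$)
$W{\left(k \right)} = \sqrt{k}$ ($W{\left(k \right)} = 1 \sqrt{k} = \sqrt{k}$)
$c{\left(B \right)} = -3 + 2 B^{2}$ ($c{\left(B \right)} = \left(B^{2} + B B\right) - 3 = \left(B^{2} + B^{2}\right) - 3 = 2 B^{2} - 3 = -3 + 2 B^{2}$)
$- c{\left(W{\left(V \right)} \right)} = - (-3 + 2 \left(\sqrt{-2}\right)^{2}) = - (-3 + 2 \left(i \sqrt{2}\right)^{2}) = - (-3 + 2 \left(-2\right)) = - (-3 - 4) = \left(-1\right) \left(-7\right) = 7$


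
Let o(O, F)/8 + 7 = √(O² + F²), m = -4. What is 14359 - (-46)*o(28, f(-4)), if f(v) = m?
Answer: 11783 + 7360*√2 ≈ 22192.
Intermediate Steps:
f(v) = -4
o(O, F) = -56 + 8*√(F² + O²) (o(O, F) = -56 + 8*√(O² + F²) = -56 + 8*√(F² + O²))
14359 - (-46)*o(28, f(-4)) = 14359 - (-46)*(-56 + 8*√((-4)² + 28²)) = 14359 - (-46)*(-56 + 8*√(16 + 784)) = 14359 - (-46)*(-56 + 8*√800) = 14359 - (-46)*(-56 + 8*(20*√2)) = 14359 - (-46)*(-56 + 160*√2) = 14359 - (2576 - 7360*√2) = 14359 + (-2576 + 7360*√2) = 11783 + 7360*√2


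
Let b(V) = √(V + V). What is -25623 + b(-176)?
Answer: -25623 + 4*I*√22 ≈ -25623.0 + 18.762*I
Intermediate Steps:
b(V) = √2*√V (b(V) = √(2*V) = √2*√V)
-25623 + b(-176) = -25623 + √2*√(-176) = -25623 + √2*(4*I*√11) = -25623 + 4*I*√22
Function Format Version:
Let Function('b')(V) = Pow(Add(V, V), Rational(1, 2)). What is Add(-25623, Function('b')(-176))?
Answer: Add(-25623, Mul(4, I, Pow(22, Rational(1, 2)))) ≈ Add(-25623., Mul(18.762, I))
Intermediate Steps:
Function('b')(V) = Mul(Pow(2, Rational(1, 2)), Pow(V, Rational(1, 2))) (Function('b')(V) = Pow(Mul(2, V), Rational(1, 2)) = Mul(Pow(2, Rational(1, 2)), Pow(V, Rational(1, 2))))
Add(-25623, Function('b')(-176)) = Add(-25623, Mul(Pow(2, Rational(1, 2)), Pow(-176, Rational(1, 2)))) = Add(-25623, Mul(Pow(2, Rational(1, 2)), Mul(4, I, Pow(11, Rational(1, 2))))) = Add(-25623, Mul(4, I, Pow(22, Rational(1, 2))))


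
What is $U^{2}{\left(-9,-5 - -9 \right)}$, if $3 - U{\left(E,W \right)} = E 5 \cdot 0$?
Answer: $9$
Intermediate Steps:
$U{\left(E,W \right)} = 3$ ($U{\left(E,W \right)} = 3 - E 5 \cdot 0 = 3 - 5 E 0 = 3 - 0 = 3 + 0 = 3$)
$U^{2}{\left(-9,-5 - -9 \right)} = 3^{2} = 9$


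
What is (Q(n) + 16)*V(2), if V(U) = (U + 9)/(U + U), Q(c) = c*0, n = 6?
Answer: 44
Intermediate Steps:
Q(c) = 0
V(U) = (9 + U)/(2*U) (V(U) = (9 + U)/((2*U)) = (9 + U)*(1/(2*U)) = (9 + U)/(2*U))
(Q(n) + 16)*V(2) = (0 + 16)*((½)*(9 + 2)/2) = 16*((½)*(½)*11) = 16*(11/4) = 44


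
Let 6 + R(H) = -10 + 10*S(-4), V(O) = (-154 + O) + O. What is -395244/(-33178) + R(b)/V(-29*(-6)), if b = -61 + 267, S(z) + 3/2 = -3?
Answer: 37326739/3218266 ≈ 11.598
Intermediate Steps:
S(z) = -9/2 (S(z) = -3/2 - 3 = -9/2)
b = 206
V(O) = -154 + 2*O
R(H) = -61 (R(H) = -6 + (-10 + 10*(-9/2)) = -6 + (-10 - 45) = -6 - 55 = -61)
-395244/(-33178) + R(b)/V(-29*(-6)) = -395244/(-33178) - 61/(-154 + 2*(-29*(-6))) = -395244*(-1/33178) - 61/(-154 + 2*174) = 197622/16589 - 61/(-154 + 348) = 197622/16589 - 61/194 = 37326739/3218266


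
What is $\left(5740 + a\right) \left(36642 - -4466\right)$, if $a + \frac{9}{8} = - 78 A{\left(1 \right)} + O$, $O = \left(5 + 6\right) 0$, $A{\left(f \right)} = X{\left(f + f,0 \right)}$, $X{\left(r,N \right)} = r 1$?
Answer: $\frac{459001651}{2} \approx 2.295 \cdot 10^{8}$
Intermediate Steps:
$X{\left(r,N \right)} = r$
$A{\left(f \right)} = 2 f$ ($A{\left(f \right)} = f + f = 2 f$)
$O = 0$ ($O = 11 \cdot 0 = 0$)
$a = - \frac{1257}{8}$ ($a = - \frac{9}{8} + \left(- 78 \cdot 2 \cdot 1 + 0\right) = - \frac{9}{8} + \left(\left(-78\right) 2 + 0\right) = - \frac{9}{8} + \left(-156 + 0\right) = - \frac{9}{8} - 156 = - \frac{1257}{8} \approx -157.13$)
$\left(5740 + a\right) \left(36642 - -4466\right) = \left(5740 - \frac{1257}{8}\right) \left(36642 - -4466\right) = \frac{44663 \left(36642 + \left(-8327 + 12793\right)\right)}{8} = \frac{44663 \left(36642 + 4466\right)}{8} = \frac{44663}{8} \cdot 41108 = \frac{459001651}{2}$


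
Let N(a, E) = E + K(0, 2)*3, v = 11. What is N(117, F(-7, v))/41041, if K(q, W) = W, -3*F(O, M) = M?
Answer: 1/17589 ≈ 5.6854e-5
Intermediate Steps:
F(O, M) = -M/3
N(a, E) = 6 + E (N(a, E) = E + 2*3 = E + 6 = 6 + E)
N(117, F(-7, v))/41041 = (6 - 1/3*11)/41041 = (6 - 11/3)*(1/41041) = (7/3)*(1/41041) = 1/17589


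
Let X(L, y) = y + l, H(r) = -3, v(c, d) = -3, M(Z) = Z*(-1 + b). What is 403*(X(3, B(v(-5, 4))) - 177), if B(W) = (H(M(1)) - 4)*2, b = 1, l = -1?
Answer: -77376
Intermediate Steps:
M(Z) = 0 (M(Z) = Z*(-1 + 1) = Z*0 = 0)
B(W) = -14 (B(W) = (-3 - 4)*2 = -7*2 = -14)
X(L, y) = -1 + y (X(L, y) = y - 1 = -1 + y)
403*(X(3, B(v(-5, 4))) - 177) = 403*((-1 - 14) - 177) = 403*(-15 - 177) = 403*(-192) = -77376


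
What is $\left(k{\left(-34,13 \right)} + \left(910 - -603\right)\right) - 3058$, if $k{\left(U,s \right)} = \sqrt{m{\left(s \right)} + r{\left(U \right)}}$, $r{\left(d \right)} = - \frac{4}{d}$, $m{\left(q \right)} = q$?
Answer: $-1545 + \frac{\sqrt{3791}}{17} \approx -1541.4$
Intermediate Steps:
$k{\left(U,s \right)} = \sqrt{s - \frac{4}{U}}$
$\left(k{\left(-34,13 \right)} + \left(910 - -603\right)\right) - 3058 = \left(\sqrt{13 - \frac{4}{-34}} + \left(910 - -603\right)\right) - 3058 = \left(\sqrt{13 - - \frac{2}{17}} + \left(910 + 603\right)\right) - 3058 = \left(\sqrt{13 + \frac{2}{17}} + 1513\right) - 3058 = \left(\sqrt{\frac{223}{17}} + 1513\right) - 3058 = \left(\frac{\sqrt{3791}}{17} + 1513\right) - 3058 = \left(1513 + \frac{\sqrt{3791}}{17}\right) - 3058 = -1545 + \frac{\sqrt{3791}}{17}$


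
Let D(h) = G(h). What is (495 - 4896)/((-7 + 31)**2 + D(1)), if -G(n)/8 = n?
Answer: -4401/568 ≈ -7.7482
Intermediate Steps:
G(n) = -8*n
D(h) = -8*h
(495 - 4896)/((-7 + 31)**2 + D(1)) = (495 - 4896)/((-7 + 31)**2 - 8*1) = -4401/(24**2 - 8) = -4401/(576 - 8) = -4401/568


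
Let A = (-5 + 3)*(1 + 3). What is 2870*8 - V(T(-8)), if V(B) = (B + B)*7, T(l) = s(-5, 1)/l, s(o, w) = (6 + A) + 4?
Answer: 45927/2 ≈ 22964.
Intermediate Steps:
A = -8 (A = -2*4 = -8)
s(o, w) = 2 (s(o, w) = (6 - 8) + 4 = -2 + 4 = 2)
T(l) = 2/l
V(B) = 14*B (V(B) = (2*B)*7 = 14*B)
2870*8 - V(T(-8)) = 2870*8 - 14*2/(-8) = 22960 - 14*2*(-1/8) = 22960 - 14*(-1)/4 = 22960 - 1*(-7/2) = 22960 + 7/2 = 45927/2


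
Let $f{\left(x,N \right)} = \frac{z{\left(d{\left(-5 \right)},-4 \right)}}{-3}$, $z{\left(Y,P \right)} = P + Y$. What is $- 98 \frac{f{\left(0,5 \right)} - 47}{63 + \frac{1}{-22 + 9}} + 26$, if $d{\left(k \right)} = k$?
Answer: $\frac{38662}{409} \approx 94.528$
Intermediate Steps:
$f{\left(x,N \right)} = 3$ ($f{\left(x,N \right)} = \frac{-4 - 5}{-3} = \left(-9\right) \left(- \frac{1}{3}\right) = 3$)
$- 98 \frac{f{\left(0,5 \right)} - 47}{63 + \frac{1}{-22 + 9}} + 26 = - 98 \frac{3 - 47}{63 + \frac{1}{-22 + 9}} + 26 = - 98 \left(- \frac{44}{63 + \frac{1}{-13}}\right) + 26 = - 98 \left(- \frac{44}{63 - \frac{1}{13}}\right) + 26 = - 98 \left(- \frac{44}{\frac{818}{13}}\right) + 26 = - 98 \left(\left(-44\right) \frac{13}{818}\right) + 26 = \left(-98\right) \left(- \frac{286}{409}\right) + 26 = \frac{28028}{409} + 26 = \frac{38662}{409}$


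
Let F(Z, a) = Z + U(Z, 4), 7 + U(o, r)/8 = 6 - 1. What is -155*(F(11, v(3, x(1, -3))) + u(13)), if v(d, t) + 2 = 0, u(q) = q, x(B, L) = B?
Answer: -1240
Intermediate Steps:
U(o, r) = -16 (U(o, r) = -56 + 8*(6 - 1) = -56 + 8*5 = -56 + 40 = -16)
v(d, t) = -2 (v(d, t) = -2 + 0 = -2)
F(Z, a) = -16 + Z (F(Z, a) = Z - 16 = -16 + Z)
-155*(F(11, v(3, x(1, -3))) + u(13)) = -155*((-16 + 11) + 13) = -155*(-5 + 13) = -155*8 = -1240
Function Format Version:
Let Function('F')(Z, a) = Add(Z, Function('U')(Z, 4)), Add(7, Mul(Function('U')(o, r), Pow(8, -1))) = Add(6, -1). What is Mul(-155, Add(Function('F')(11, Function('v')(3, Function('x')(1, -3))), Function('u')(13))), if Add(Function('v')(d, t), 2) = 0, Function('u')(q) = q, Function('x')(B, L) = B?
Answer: -1240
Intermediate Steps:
Function('U')(o, r) = -16 (Function('U')(o, r) = Add(-56, Mul(8, Add(6, -1))) = Add(-56, Mul(8, 5)) = Add(-56, 40) = -16)
Function('v')(d, t) = -2 (Function('v')(d, t) = Add(-2, 0) = -2)
Function('F')(Z, a) = Add(-16, Z) (Function('F')(Z, a) = Add(Z, -16) = Add(-16, Z))
Mul(-155, Add(Function('F')(11, Function('v')(3, Function('x')(1, -3))), Function('u')(13))) = Mul(-155, Add(Add(-16, 11), 13)) = Mul(-155, Add(-5, 13)) = Mul(-155, 8) = -1240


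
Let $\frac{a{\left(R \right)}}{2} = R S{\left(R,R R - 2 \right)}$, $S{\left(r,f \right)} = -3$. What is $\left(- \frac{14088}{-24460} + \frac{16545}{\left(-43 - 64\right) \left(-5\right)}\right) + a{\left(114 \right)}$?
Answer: $- \frac{426933231}{654305} \approx -652.5$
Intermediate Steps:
$a{\left(R \right)} = - 6 R$ ($a{\left(R \right)} = 2 R \left(-3\right) = 2 \left(- 3 R\right) = - 6 R$)
$\left(- \frac{14088}{-24460} + \frac{16545}{\left(-43 - 64\right) \left(-5\right)}\right) + a{\left(114 \right)} = \left(- \frac{14088}{-24460} + \frac{16545}{\left(-43 - 64\right) \left(-5\right)}\right) - 684 = \left(\left(-14088\right) \left(- \frac{1}{24460}\right) + \frac{16545}{\left(-107\right) \left(-5\right)}\right) - 684 = \left(\frac{3522}{6115} + \frac{16545}{535}\right) - 684 = \left(\frac{3522}{6115} + 16545 \cdot \frac{1}{535}\right) - 684 = \left(\frac{3522}{6115} + \frac{3309}{107}\right) - 684 = \frac{20611389}{654305} - 684 = - \frac{426933231}{654305}$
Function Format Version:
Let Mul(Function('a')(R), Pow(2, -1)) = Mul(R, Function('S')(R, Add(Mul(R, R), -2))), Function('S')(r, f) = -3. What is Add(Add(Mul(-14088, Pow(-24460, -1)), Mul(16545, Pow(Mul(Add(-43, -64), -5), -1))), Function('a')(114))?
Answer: Rational(-426933231, 654305) ≈ -652.50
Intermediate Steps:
Function('a')(R) = Mul(-6, R) (Function('a')(R) = Mul(2, Mul(R, -3)) = Mul(2, Mul(-3, R)) = Mul(-6, R))
Add(Add(Mul(-14088, Pow(-24460, -1)), Mul(16545, Pow(Mul(Add(-43, -64), -5), -1))), Function('a')(114)) = Add(Add(Mul(-14088, Pow(-24460, -1)), Mul(16545, Pow(Mul(Add(-43, -64), -5), -1))), Mul(-6, 114)) = Add(Add(Mul(-14088, Rational(-1, 24460)), Mul(16545, Pow(Mul(-107, -5), -1))), -684) = Add(Add(Rational(3522, 6115), Mul(16545, Pow(535, -1))), -684) = Add(Add(Rational(3522, 6115), Mul(16545, Rational(1, 535))), -684) = Add(Add(Rational(3522, 6115), Rational(3309, 107)), -684) = Add(Rational(20611389, 654305), -684) = Rational(-426933231, 654305)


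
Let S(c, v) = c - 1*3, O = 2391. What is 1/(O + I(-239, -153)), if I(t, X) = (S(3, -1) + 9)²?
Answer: 1/2472 ≈ 0.00040453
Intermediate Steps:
S(c, v) = -3 + c (S(c, v) = c - 3 = -3 + c)
I(t, X) = 81 (I(t, X) = ((-3 + 3) + 9)² = (0 + 9)² = 9² = 81)
1/(O + I(-239, -153)) = 1/(2391 + 81) = 1/2472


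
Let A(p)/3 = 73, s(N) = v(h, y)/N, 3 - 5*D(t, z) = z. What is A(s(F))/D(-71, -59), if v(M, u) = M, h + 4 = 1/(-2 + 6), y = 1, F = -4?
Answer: 1095/62 ≈ 17.661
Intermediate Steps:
D(t, z) = 3/5 - z/5
h = -15/4 (h = -4 + 1/(-2 + 6) = -4 + 1/4 = -15/4 ≈ -3.7500)
s(N) = -15/(4*N)
A(p) = 219 (A(p) = 3*73 = 219)
A(s(F))/D(-71, -59) = 219/(3/5 - 1/5*(-59)) = 219/(3/5 + 59/5) = 219/(62/5) = 219*(5/62) = 1095/62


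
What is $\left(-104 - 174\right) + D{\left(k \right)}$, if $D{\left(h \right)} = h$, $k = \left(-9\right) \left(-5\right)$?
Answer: $-233$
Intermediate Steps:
$k = 45$
$\left(-104 - 174\right) + D{\left(k \right)} = \left(-104 - 174\right) + 45 = -278 + 45 = -233$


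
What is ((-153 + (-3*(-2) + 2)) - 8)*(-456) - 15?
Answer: 69753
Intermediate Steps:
((-153 + (-3*(-2) + 2)) - 8)*(-456) - 15 = ((-153 + (6 + 2)) - 8)*(-456) - 15 = ((-153 + 8) - 8)*(-456) - 15 = (-145 - 8)*(-456) - 15 = -153*(-456) - 15 = 69768 - 15 = 69753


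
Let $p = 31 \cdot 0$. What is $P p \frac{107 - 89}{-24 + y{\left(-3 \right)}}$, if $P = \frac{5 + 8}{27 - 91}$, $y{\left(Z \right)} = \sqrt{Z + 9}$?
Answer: $0$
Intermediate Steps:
$y{\left(Z \right)} = \sqrt{9 + Z}$
$P = - \frac{13}{64}$ ($P = \frac{13}{-64} = 13 \left(- \frac{1}{64}\right) = - \frac{13}{64} \approx -0.20313$)
$p = 0$
$P p \frac{107 - 89}{-24 + y{\left(-3 \right)}} = \left(- \frac{13}{64}\right) 0 \frac{107 - 89}{-24 + \sqrt{9 - 3}} = 0 \frac{18}{-24 + \sqrt{6}} = 0$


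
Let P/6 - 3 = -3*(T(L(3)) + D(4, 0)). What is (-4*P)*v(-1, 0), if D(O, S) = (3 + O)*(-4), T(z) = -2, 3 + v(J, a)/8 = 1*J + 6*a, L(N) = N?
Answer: 71424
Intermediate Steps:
v(J, a) = -24 + 8*J + 48*a (v(J, a) = -24 + 8*(1*J + 6*a) = -24 + 8*(J + 6*a) = -24 + (8*J + 48*a) = -24 + 8*J + 48*a)
D(O, S) = -12 - 4*O
P = 558 (P = 18 + 6*(-3*(-2 + (-12 - 4*4))) = 18 + 6*(-3*(-2 + (-12 - 16))) = 18 + 6*(-3*(-2 - 28)) = 18 + 6*(-3*(-30)) = 18 + 6*90 = 18 + 540 = 558)
(-4*P)*v(-1, 0) = (-4*558)*(-24 + 8*(-1) + 48*0) = -2232*(-24 - 8 + 0) = -2232*(-32) = 71424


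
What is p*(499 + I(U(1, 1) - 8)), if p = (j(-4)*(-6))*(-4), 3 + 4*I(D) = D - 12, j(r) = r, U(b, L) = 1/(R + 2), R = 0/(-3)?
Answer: -47364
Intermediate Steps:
R = 0 (R = 0*(-⅓) = 0)
U(b, L) = ½ (U(b, L) = 1/(0 + 2) = 1/2 = ½)
I(D) = -15/4 + D/4 (I(D) = -¾ + (D - 12)/4 = -¾ + (-12 + D)/4 = -¾ + (-3 + D/4) = -15/4 + D/4)
p = -96 (p = -4*(-6)*(-4) = 24*(-4) = -96)
p*(499 + I(U(1, 1) - 8)) = -96*(499 + (-15/4 + (½ - 8)/4)) = -96*(499 + (-15/4 + (¼)*(-15/2))) = -96*(499 + (-15/4 - 15/8)) = -96*(499 - 45/8) = -96*3947/8 = -47364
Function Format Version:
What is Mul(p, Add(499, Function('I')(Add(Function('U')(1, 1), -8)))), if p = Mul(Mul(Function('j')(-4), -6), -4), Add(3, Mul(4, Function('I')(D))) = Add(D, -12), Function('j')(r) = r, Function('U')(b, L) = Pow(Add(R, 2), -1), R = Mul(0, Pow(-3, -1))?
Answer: -47364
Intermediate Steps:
R = 0 (R = Mul(0, Rational(-1, 3)) = 0)
Function('U')(b, L) = Rational(1, 2) (Function('U')(b, L) = Pow(Add(0, 2), -1) = Pow(2, -1) = Rational(1, 2))
Function('I')(D) = Add(Rational(-15, 4), Mul(Rational(1, 4), D)) (Function('I')(D) = Add(Rational(-3, 4), Mul(Rational(1, 4), Add(D, -12))) = Add(Rational(-3, 4), Mul(Rational(1, 4), Add(-12, D))) = Add(Rational(-3, 4), Add(-3, Mul(Rational(1, 4), D))) = Add(Rational(-15, 4), Mul(Rational(1, 4), D)))
p = -96 (p = Mul(Mul(-4, -6), -4) = Mul(24, -4) = -96)
Mul(p, Add(499, Function('I')(Add(Function('U')(1, 1), -8)))) = Mul(-96, Add(499, Add(Rational(-15, 4), Mul(Rational(1, 4), Add(Rational(1, 2), -8))))) = Mul(-96, Add(499, Add(Rational(-15, 4), Mul(Rational(1, 4), Rational(-15, 2))))) = Mul(-96, Add(499, Add(Rational(-15, 4), Rational(-15, 8)))) = Mul(-96, Add(499, Rational(-45, 8))) = Mul(-96, Rational(3947, 8)) = -47364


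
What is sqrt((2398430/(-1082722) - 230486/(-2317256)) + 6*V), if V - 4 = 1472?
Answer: sqrt(870834890291864838989195927)/313618006354 ≈ 94.095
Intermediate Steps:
V = 1476 (V = 4 + 1472 = 1476)
sqrt((2398430/(-1082722) - 230486/(-2317256)) + 6*V) = sqrt((2398430/(-1082722) - 230486/(-2317256)) + 6*1476) = sqrt((2398430*(-1/1082722) - 230486*(-1/2317256)) + 8856) = sqrt((-1199215/541361 + 115243/1158628) + 8856) = sqrt(-1327056011297/627236012708 + 8856) = sqrt(5553475072530751/627236012708) = sqrt(870834890291864838989195927)/313618006354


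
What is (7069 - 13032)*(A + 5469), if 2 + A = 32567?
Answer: -226796742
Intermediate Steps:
A = 32565 (A = -2 + 32567 = 32565)
(7069 - 13032)*(A + 5469) = (7069 - 13032)*(32565 + 5469) = -5963*38034 = -226796742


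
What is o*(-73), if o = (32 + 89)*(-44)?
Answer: 388652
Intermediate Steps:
o = -5324 (o = 121*(-44) = -5324)
o*(-73) = -5324*(-73) = 388652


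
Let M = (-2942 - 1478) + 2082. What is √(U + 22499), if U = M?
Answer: √20161 ≈ 141.99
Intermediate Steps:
M = -2338 (M = -4420 + 2082 = -2338)
U = -2338
√(U + 22499) = √(-2338 + 22499) = √20161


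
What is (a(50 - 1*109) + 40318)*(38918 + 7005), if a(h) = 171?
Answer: 1859376347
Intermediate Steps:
(a(50 - 1*109) + 40318)*(38918 + 7005) = (171 + 40318)*(38918 + 7005) = 40489*45923 = 1859376347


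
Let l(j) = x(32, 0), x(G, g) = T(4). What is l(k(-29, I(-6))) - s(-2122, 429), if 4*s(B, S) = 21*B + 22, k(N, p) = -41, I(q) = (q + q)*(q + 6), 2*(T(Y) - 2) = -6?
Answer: 11134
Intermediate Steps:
T(Y) = -1 (T(Y) = 2 + (½)*(-6) = 2 - 3 = -1)
I(q) = 2*q*(6 + q) (I(q) = (2*q)*(6 + q) = 2*q*(6 + q))
x(G, g) = -1
s(B, S) = 11/2 + 21*B/4 (s(B, S) = (21*B + 22)/4 = (22 + 21*B)/4 = 11/2 + 21*B/4)
l(j) = -1
l(k(-29, I(-6))) - s(-2122, 429) = -1 - (11/2 + (21/4)*(-2122)) = -1 - (11/2 - 22281/2) = -1 - 1*(-11135) = -1 + 11135 = 11134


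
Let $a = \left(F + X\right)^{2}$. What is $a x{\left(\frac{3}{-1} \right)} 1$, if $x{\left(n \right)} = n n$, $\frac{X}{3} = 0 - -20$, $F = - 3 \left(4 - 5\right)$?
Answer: $35721$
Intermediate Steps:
$F = 3$ ($F = \left(-3\right) \left(-1\right) = 3$)
$X = 60$ ($X = 3 \left(0 - -20\right) = 3 \left(0 + 20\right) = 3 \cdot 20 = 60$)
$x{\left(n \right)} = n^{2}$
$a = 3969$ ($a = \left(3 + 60\right)^{2} = 63^{2} = 3969$)
$a x{\left(\frac{3}{-1} \right)} 1 = 3969 \left(\frac{3}{-1}\right)^{2} \cdot 1 = 3969 \left(3 \left(-1\right)\right)^{2} \cdot 1 = 3969 \left(-3\right)^{2} \cdot 1 = 3969 \cdot 9 \cdot 1 = 35721 \cdot 1 = 35721$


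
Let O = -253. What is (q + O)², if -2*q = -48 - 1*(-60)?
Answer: 67081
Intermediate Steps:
q = -6 (q = -(-48 - 1*(-60))/2 = -(-48 + 60)/2 = -½*12 = -6)
(q + O)² = (-6 - 253)² = (-259)² = 67081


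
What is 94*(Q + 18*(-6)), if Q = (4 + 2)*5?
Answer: -7332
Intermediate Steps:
Q = 30 (Q = 6*5 = 30)
94*(Q + 18*(-6)) = 94*(30 + 18*(-6)) = 94*(30 - 108) = 94*(-78) = -7332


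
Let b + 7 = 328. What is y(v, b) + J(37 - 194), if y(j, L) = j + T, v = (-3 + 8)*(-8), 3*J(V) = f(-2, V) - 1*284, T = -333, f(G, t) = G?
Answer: -1405/3 ≈ -468.33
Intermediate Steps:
b = 321 (b = -7 + 328 = 321)
J(V) = -286/3 (J(V) = (-2 - 1*284)/3 = (-2 - 284)/3 = (1/3)*(-286) = -286/3)
v = -40 (v = 5*(-8) = -40)
y(j, L) = -333 + j (y(j, L) = j - 333 = -333 + j)
y(v, b) + J(37 - 194) = (-333 - 40) - 286/3 = -373 - 286/3 = -1405/3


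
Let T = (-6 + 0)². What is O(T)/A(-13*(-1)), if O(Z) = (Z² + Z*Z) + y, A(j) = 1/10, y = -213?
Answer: 23790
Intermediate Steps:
A(j) = ⅒
T = 36 (T = (-6)² = 36)
O(Z) = -213 + 2*Z² (O(Z) = (Z² + Z*Z) - 213 = (Z² + Z²) - 213 = 2*Z² - 213 = -213 + 2*Z²)
O(T)/A(-13*(-1)) = (-213 + 2*36²)/(⅒) = (-213 + 2*1296)*10 = (-213 + 2592)*10 = 2379*10 = 23790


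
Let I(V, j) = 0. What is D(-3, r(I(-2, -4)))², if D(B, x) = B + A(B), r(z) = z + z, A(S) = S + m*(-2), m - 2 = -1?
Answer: 64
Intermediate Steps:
m = 1 (m = 2 - 1 = 1)
A(S) = -2 + S (A(S) = S + 1*(-2) = S - 2 = -2 + S)
r(z) = 2*z
D(B, x) = -2 + 2*B (D(B, x) = B + (-2 + B) = -2 + 2*B)
D(-3, r(I(-2, -4)))² = (-2 + 2*(-3))² = (-2 - 6)² = (-8)² = 64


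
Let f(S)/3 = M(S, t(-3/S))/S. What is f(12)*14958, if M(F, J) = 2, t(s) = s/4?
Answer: 7479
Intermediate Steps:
t(s) = s/4 (t(s) = s*(¼) = s/4)
f(S) = 6/S (f(S) = 3*(2/S) = 6/S)
f(12)*14958 = (6/12)*14958 = (6*(1/12))*14958 = (½)*14958 = 7479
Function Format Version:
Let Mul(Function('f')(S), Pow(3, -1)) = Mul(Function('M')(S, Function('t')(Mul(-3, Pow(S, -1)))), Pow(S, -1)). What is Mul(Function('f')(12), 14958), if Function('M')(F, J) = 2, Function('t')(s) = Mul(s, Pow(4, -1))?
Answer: 7479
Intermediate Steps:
Function('t')(s) = Mul(Rational(1, 4), s) (Function('t')(s) = Mul(s, Rational(1, 4)) = Mul(Rational(1, 4), s))
Function('f')(S) = Mul(6, Pow(S, -1)) (Function('f')(S) = Mul(3, Mul(2, Pow(S, -1))) = Mul(6, Pow(S, -1)))
Mul(Function('f')(12), 14958) = Mul(Mul(6, Pow(12, -1)), 14958) = Mul(Mul(6, Rational(1, 12)), 14958) = Mul(Rational(1, 2), 14958) = 7479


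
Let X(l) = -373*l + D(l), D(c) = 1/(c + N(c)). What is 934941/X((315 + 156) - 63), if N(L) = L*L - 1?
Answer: -156014539611/25395096263 ≈ -6.1435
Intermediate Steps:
N(L) = -1 + L² (N(L) = L² - 1 = -1 + L²)
D(c) = 1/(-1 + c + c²) (D(c) = 1/(c + (-1 + c²)) = 1/(-1 + c + c²))
X(l) = 1/(-1 + l + l²) - 373*l (X(l) = -373*l + 1/(-1 + l + l²) = 1/(-1 + l + l²) - 373*l)
934941/X((315 + 156) - 63) = 934941/(((1 - 373*((315 + 156) - 63)*(-1 + ((315 + 156) - 63) + ((315 + 156) - 63)²))/(-1 + ((315 + 156) - 63) + ((315 + 156) - 63)²))) = 934941/(((1 - 373*(471 - 63)*(-1 + (471 - 63) + (471 - 63)²))/(-1 + (471 - 63) + (471 - 63)²))) = 934941/(((1 - 373*408*(-1 + 408 + 408²))/(-1 + 408 + 408²))) = 934941/(((1 - 373*408*(-1 + 408 + 166464))/(-1 + 408 + 166464))) = 934941/(((1 - 373*408*166871)/166871)) = 934941/(((1 - 25395096264)/166871)) = 934941/(((1/166871)*(-25395096263))) = 934941/(-25395096263/166871) = 934941*(-166871/25395096263) = -156014539611/25395096263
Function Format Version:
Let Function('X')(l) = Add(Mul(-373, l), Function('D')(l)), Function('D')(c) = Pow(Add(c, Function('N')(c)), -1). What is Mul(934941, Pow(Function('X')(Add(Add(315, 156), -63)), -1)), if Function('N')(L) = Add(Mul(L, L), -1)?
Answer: Rational(-156014539611, 25395096263) ≈ -6.1435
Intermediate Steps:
Function('N')(L) = Add(-1, Pow(L, 2)) (Function('N')(L) = Add(Pow(L, 2), -1) = Add(-1, Pow(L, 2)))
Function('D')(c) = Pow(Add(-1, c, Pow(c, 2)), -1) (Function('D')(c) = Pow(Add(c, Add(-1, Pow(c, 2))), -1) = Pow(Add(-1, c, Pow(c, 2)), -1))
Function('X')(l) = Add(Pow(Add(-1, l, Pow(l, 2)), -1), Mul(-373, l)) (Function('X')(l) = Add(Mul(-373, l), Pow(Add(-1, l, Pow(l, 2)), -1)) = Add(Pow(Add(-1, l, Pow(l, 2)), -1), Mul(-373, l)))
Mul(934941, Pow(Function('X')(Add(Add(315, 156), -63)), -1)) = Mul(934941, Pow(Mul(Pow(Add(-1, Add(Add(315, 156), -63), Pow(Add(Add(315, 156), -63), 2)), -1), Add(1, Mul(-373, Add(Add(315, 156), -63), Add(-1, Add(Add(315, 156), -63), Pow(Add(Add(315, 156), -63), 2))))), -1)) = Mul(934941, Pow(Mul(Pow(Add(-1, Add(471, -63), Pow(Add(471, -63), 2)), -1), Add(1, Mul(-373, Add(471, -63), Add(-1, Add(471, -63), Pow(Add(471, -63), 2))))), -1)) = Mul(934941, Pow(Mul(Pow(Add(-1, 408, Pow(408, 2)), -1), Add(1, Mul(-373, 408, Add(-1, 408, Pow(408, 2))))), -1)) = Mul(934941, Pow(Mul(Pow(Add(-1, 408, 166464), -1), Add(1, Mul(-373, 408, Add(-1, 408, 166464)))), -1)) = Mul(934941, Pow(Mul(Pow(166871, -1), Add(1, Mul(-373, 408, 166871))), -1)) = Mul(934941, Pow(Mul(Rational(1, 166871), Add(1, -25395096264)), -1)) = Mul(934941, Pow(Mul(Rational(1, 166871), -25395096263), -1)) = Mul(934941, Pow(Rational(-25395096263, 166871), -1)) = Mul(934941, Rational(-166871, 25395096263)) = Rational(-156014539611, 25395096263)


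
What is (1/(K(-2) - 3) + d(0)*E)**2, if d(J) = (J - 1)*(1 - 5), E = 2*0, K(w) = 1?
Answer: 1/4 ≈ 0.25000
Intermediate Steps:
E = 0
d(J) = 4 - 4*J (d(J) = (-1 + J)*(-4) = 4 - 4*J)
(1/(K(-2) - 3) + d(0)*E)**2 = (1/(1 - 3) + (4 - 4*0)*0)**2 = (1/(-2) + (4 + 0)*0)**2 = (-1/2 + 4*0)**2 = (-1/2 + 0)**2 = (-1/2)**2 = 1/4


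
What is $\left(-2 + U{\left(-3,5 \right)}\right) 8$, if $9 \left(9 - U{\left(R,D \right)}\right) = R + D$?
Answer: $\frac{488}{9} \approx 54.222$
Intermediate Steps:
$U{\left(R,D \right)} = 9 - \frac{D}{9} - \frac{R}{9}$ ($U{\left(R,D \right)} = 9 - \frac{R + D}{9} = 9 - \frac{D + R}{9} = 9 - \left(\frac{D}{9} + \frac{R}{9}\right) = 9 - \frac{D}{9} - \frac{R}{9}$)
$\left(-2 + U{\left(-3,5 \right)}\right) 8 = \left(-2 - - \frac{79}{9}\right) 8 = \left(-2 + \left(9 - \frac{5}{9} + \frac{1}{3}\right)\right) 8 = \left(-2 + \frac{79}{9}\right) 8 = \frac{61}{9} \cdot 8 = \frac{488}{9}$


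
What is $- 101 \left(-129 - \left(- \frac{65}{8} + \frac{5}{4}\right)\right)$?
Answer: $\frac{98677}{8} \approx 12335.0$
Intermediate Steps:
$- 101 \left(-129 - \left(- \frac{65}{8} + \frac{5}{4}\right)\right) = - 101 \left(-129 - - \frac{55}{8}\right) = - 101 \left(-129 + \left(\frac{65}{8} - \frac{5}{4}\right)\right) = - 101 \left(-129 + \frac{55}{8}\right) = \left(-101\right) \left(- \frac{977}{8}\right) = \frac{98677}{8}$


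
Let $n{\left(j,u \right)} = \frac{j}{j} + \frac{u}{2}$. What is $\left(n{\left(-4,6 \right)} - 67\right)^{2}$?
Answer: $3969$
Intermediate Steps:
$n{\left(j,u \right)} = 1 + \frac{u}{2}$ ($n{\left(j,u \right)} = 1 + u \frac{1}{2} = 1 + \frac{u}{2}$)
$\left(n{\left(-4,6 \right)} - 67\right)^{2} = \left(\left(1 + \frac{1}{2} \cdot 6\right) - 67\right)^{2} = \left(\left(1 + 3\right) - 67\right)^{2} = \left(4 - 67\right)^{2} = \left(-63\right)^{2} = 3969$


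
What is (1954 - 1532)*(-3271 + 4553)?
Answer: 541004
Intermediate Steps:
(1954 - 1532)*(-3271 + 4553) = 422*1282 = 541004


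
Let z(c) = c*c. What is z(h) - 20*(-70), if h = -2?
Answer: 1404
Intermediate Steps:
z(c) = c²
z(h) - 20*(-70) = (-2)² - 20*(-70) = 4 + 1400 = 1404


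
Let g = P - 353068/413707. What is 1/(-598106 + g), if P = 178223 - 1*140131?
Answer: -413707/231682064966 ≈ -1.7857e-6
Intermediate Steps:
P = 38092 (P = 178223 - 140131 = 38092)
g = 15758573976/413707 (g = 38092 - 353068/413707 = 15758573976/413707 ≈ 38091.)
1/(-598106 + g) = 1/(-598106 + 15758573976/413707) = 1/(-231682064966/413707) = -413707/231682064966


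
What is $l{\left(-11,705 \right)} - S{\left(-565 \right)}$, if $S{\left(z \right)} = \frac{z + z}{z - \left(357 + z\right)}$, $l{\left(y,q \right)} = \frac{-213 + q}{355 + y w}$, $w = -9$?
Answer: $- \frac{168688}{81039} \approx -2.0816$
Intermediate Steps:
$l{\left(y,q \right)} = \frac{-213 + q}{355 - 9 y}$ ($l{\left(y,q \right)} = \frac{-213 + q}{355 + y \left(-9\right)} = \frac{-213 + q}{355 - 9 y}$)
$S{\left(z \right)} = - \frac{2 z}{357}$ ($S{\left(z \right)} = \frac{2 z}{-357} = 2 z \left(- \frac{1}{357}\right) = - \frac{2 z}{357}$)
$l{\left(-11,705 \right)} - S{\left(-565 \right)} = \frac{213 - 705}{-355 + 9 \left(-11\right)} - \left(- \frac{2}{357}\right) \left(-565\right) = \frac{213 - 705}{-355 - 99} - \frac{1130}{357} = \frac{1}{-454} \left(-492\right) - \frac{1130}{357} = \left(- \frac{1}{454}\right) \left(-492\right) - \frac{1130}{357} = \frac{246}{227} - \frac{1130}{357} = - \frac{168688}{81039}$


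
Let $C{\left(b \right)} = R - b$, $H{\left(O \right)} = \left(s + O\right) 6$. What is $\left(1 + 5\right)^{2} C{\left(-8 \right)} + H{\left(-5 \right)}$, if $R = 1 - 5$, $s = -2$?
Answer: $102$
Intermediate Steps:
$R = -4$
$H{\left(O \right)} = -12 + 6 O$ ($H{\left(O \right)} = \left(-2 + O\right) 6 = -12 + 6 O$)
$C{\left(b \right)} = -4 - b$
$\left(1 + 5\right)^{2} C{\left(-8 \right)} + H{\left(-5 \right)} = \left(1 + 5\right)^{2} \left(-4 - -8\right) + \left(-12 + 6 \left(-5\right)\right) = 6^{2} \left(-4 + 8\right) - 42 = 36 \cdot 4 - 42 = 144 - 42 = 102$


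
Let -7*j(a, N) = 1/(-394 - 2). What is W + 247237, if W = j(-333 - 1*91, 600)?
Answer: 685340965/2772 ≈ 2.4724e+5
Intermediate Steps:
j(a, N) = 1/2772 (j(a, N) = -1/(7*(-394 - 2)) = -⅐/(-396) = -⅐*(-1/396) = 1/2772)
W = 1/2772 ≈ 0.00036075
W + 247237 = 1/2772 + 247237 = 685340965/2772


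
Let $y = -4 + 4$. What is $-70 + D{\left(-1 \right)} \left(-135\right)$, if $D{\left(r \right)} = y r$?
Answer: $-70$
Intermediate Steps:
$y = 0$
$D{\left(r \right)} = 0$ ($D{\left(r \right)} = 0 r = 0$)
$-70 + D{\left(-1 \right)} \left(-135\right) = -70 + 0 \left(-135\right) = -70 + 0 = -70$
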